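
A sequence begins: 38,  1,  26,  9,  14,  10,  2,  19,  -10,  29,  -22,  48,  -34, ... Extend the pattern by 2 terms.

77, -46

Split by position mod 2 into 2 tracks.
Track A: 38, 26, 14, 2, -10, -22, -34. Linear: a_n = 50 − 12·n.
Track B: 1, 9, 10, 19, 29, 48. A Fibonacci-like recurrence a_n = a_{n-1} + a_{n-2}.
Term 14 comes from track B (its 7th entry): 77.
The 15th slot belongs to track A; its 8th term is -46.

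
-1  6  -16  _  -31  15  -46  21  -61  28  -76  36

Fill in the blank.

Taking every 2nd term gives 2 separate tracks.
Stream A: -1, -16, -31, -46, -61, -76. Arithmetic with common difference −15.
Stream B: 6, ?, 15, 21, 28, 36. Triangular numbers starting at T_3.
Stream B's pattern makes the blank 10.

10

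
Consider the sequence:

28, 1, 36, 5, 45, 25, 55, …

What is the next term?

Split by position mod 2 into 2 tracks.
Track A = 28, 36, 45, 55: the triangular numbers T_7, T_8, ….
Track B = 1, 5, 25: powers of 5.
Term 8 comes from track B (its 4th entry): 125.

125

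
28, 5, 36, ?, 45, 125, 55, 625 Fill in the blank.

25

The terms cycle through 2 interleaved subsequences.
Subsequence A: 28, 36, 45, 55 — the triangular numbers T_7, T_8, ….
Subsequence B: 5, ?, 125, 625 — successive powers of 5.
So the missing entry in subsequence B is 25.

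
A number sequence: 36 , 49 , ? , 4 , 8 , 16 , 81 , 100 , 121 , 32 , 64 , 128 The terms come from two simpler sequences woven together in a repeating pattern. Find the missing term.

Positions follow the repeating pattern AAABBB; grouping by letter gives 2 tracks.
Stream A = 36, 49, ?, 81, 100, 121: the squares 6², 7², 8², ….
Stream B = 4, 8, 16, 32, 64, 128: powers 2^2, 2^3, 2^4, ….
So the missing entry in stream A is 64.

64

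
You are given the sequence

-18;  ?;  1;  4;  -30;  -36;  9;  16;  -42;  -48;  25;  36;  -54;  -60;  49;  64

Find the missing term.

Positions follow the repeating pattern AABB; grouping by letter gives 2 tracks.
Stream A is -18, ?, -30, -36, -42, -48, -54, -60, which is linear: a_n = -12 − 6·n.
Stream B is 1, 4, 9, 16, 25, 36, 49, 64, which is perfect squares starting at 1².
Stream A's pattern makes the blank -24.

-24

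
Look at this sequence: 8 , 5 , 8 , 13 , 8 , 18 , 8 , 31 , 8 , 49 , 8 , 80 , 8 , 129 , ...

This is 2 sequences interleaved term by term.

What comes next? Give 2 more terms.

8, 209

Odd-indexed and even-indexed terms follow separate rules.
Track A: 8, 8, 8, 8, 8, 8, 8 — constant 8.
Track B: 5, 13, 18, 31, 49, 80, 129 — Fibonacci-style (each term is the sum of the two before it).
Position 15 → track A, term 8 = 8.
Term 16 comes from track B (its 8th entry): 209.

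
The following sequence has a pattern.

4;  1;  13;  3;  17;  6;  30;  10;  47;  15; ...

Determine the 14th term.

Positions 1, 3, 5, … form one subsequence and positions 2, 4, 6, … form another.
Track A: 4, 13, 17, 30, 47 — Fibonacci-style (each term is the sum of the two before it).
Track B: 1, 3, 6, 10, 15 — triangular numbers starting at T_1.
Position 14 falls in track B as its term 7, giving 28.

28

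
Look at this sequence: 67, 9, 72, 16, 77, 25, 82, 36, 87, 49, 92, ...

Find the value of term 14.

81

Split by position mod 2 into 2 tracks.
Subsequence A = 67, 72, 77, 82, 87, 92: linear: a_n = 62 + 5·n.
Subsequence B = 9, 16, 25, 36, 49: the squares 3², 4², 5², ….
Position 14 → subsequence B, term 7 = 81.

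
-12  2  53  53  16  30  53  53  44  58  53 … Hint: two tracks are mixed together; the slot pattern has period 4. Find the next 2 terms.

53, 72

The slot pattern repeats as AABB (period 4), so there are 2 interleaved tracks.
Subsequence A: -12, 2, 16, 30, 44, 58 (adding 14 each time).
Subsequence B: 53, 53, 53, 53, 53 (the constant sequence 53).
Position 12 falls in subsequence B as its term 6, giving 53.
The 13th slot belongs to subsequence A; its 7th term is 72.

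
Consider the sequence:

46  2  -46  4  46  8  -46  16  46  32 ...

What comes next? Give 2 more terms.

-46, 64

Odd-indexed and even-indexed terms follow separate rules.
Stream A: 46, -46, 46, -46, 46 (the oscillation 46·(−1)^(n+1)).
Stream B: 2, 4, 8, 16, 32 (geometric with ratio 2).
The 11th slot belongs to stream A; its 6th term is -46.
Position 12 falls in stream B as its term 6, giving 64.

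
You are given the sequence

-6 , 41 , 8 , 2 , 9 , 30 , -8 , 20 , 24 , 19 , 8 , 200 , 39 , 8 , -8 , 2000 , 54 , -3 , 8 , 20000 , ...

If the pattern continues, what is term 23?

Split by position mod 4 into 4 tracks.
Track A: -6, 9, 24, 39, 54 (arithmetic, step +15).
Track B: 41, 30, 19, 8, -3 (subtracting 11 each time).
Track C: 8, -8, 8, -8, 8 (oscillating between 8 and -8).
Track D: 2, 20, 200, 2000, 20000 (geometric with ratio 10).
Position 23 → track C, term 6 = -8.

-8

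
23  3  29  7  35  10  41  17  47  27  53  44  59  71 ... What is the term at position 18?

186

The terms cycle through 2 interleaved subsequences.
Track A = 23, 29, 35, 41, 47, 53, 59: arithmetic with common difference +6.
Track B = 3, 7, 10, 17, 27, 44, 71: each term equals the sum of the previous two.
The 18th slot belongs to track B; its 9th term is 186.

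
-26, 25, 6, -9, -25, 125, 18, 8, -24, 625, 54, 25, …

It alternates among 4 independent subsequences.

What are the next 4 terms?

-23, 3125, 162, 42

Split by position mod 4 into 4 tracks.
Subsequence A = -26, -25, -24: adding 1 each time.
Subsequence B = 25, 125, 625: powers of 5.
Subsequence C = 6, 18, 54: geometric with ratio 3.
Subsequence D = -9, 8, 25: arithmetic, step +17.
The 13th slot belongs to subsequence A; its 4th term is -23.
Position 14 falls in subsequence B as its term 4, giving 3125.
Position 15 falls in subsequence C as its term 4, giving 162.
Position 16 falls in subsequence D as its term 4, giving 42.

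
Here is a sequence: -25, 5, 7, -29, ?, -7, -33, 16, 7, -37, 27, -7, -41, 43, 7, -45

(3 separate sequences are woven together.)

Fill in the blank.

11

The terms cycle through 3 interleaved subsequences.
Track A: -25, -29, -33, -37, -41, -45 (subtracting 4 each time).
Track B: 5, ?, 16, 27, 43 (Fibonacci-style (each term is the sum of the two before it)).
Track C: 7, -7, 7, -7, 7 (the oscillation 7·(−1)^(n+1)).
The gap is track B's term 2; the rule gives 11.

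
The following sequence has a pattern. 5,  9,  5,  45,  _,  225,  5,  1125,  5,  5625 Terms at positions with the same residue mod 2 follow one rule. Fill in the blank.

Positions 1, 3, 5, … form one subsequence and positions 2, 4, 6, … form another.
Subsequence A = 5, 5, ?, 5, 5: the constant sequence 5.
Subsequence B = 9, 45, 225, 1125, 5625: a geometric progression (common ratio 5).
Filling subsequence A at index 3 by its rule yields 5.

5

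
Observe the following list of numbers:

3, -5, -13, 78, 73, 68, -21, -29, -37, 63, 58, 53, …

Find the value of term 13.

-45

Reading positions in blocks of 6 reveals the pattern AAABBB — 2 tracks woven together.
Stream A: 3, -5, -13, -21, -29, -37. Arithmetic with common difference −8.
Stream B: 78, 73, 68, 63, 58, 53. Linear: a_n = 83 − 5·n.
Position 13 falls in stream A as its term 7, giving -45.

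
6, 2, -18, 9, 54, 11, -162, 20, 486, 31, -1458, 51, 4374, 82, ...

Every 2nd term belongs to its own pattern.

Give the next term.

Positions 1, 3, 5, … form one subsequence and positions 2, 4, 6, … form another.
Stream A = 6, -18, 54, -162, 486, -1458, 4374: a geometric progression (common ratio -3).
Stream B = 2, 9, 11, 20, 31, 51, 82: Fibonacci-style (each term is the sum of the two before it).
Position 15 falls in stream A as its term 8, giving -13122.

-13122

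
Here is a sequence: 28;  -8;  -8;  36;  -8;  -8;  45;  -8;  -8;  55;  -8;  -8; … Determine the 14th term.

Reading positions in blocks of 3 reveals the pattern ABB — 2 tracks woven together.
Track A: 28, 36, 45, 55 (the triangular numbers T_7, T_8, …).
Track B: -8, -8, -8, -8, -8, -8, -8, -8 (always -8).
Term 14 comes from track B (its 9th entry): -8.

-8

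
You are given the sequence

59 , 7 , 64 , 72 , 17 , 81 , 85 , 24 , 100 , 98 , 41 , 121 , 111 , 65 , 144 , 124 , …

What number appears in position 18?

Read the sequence 3 terms at a time; column i is its own pattern.
Track A: 59, 72, 85, 98, 111, 124 — adding 13 each time.
Track B: 7, 17, 24, 41, 65 — each term equals the sum of the previous two.
Track C: 64, 81, 100, 121, 144 — perfect squares starting at 8².
Position 18 → track C, term 6 = 169.

169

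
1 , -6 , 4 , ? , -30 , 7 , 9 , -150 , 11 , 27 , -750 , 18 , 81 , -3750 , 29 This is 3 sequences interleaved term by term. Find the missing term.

Taking every 3rd term gives 3 separate tracks.
Subsequence A: 1, ?, 9, 27, 81 (successive powers of 3).
Subsequence B: -6, -30, -150, -750, -3750 (multiplying by 5 each time).
Subsequence C: 4, 7, 11, 18, 29 (each term equals the sum of the previous two).
The gap is subsequence A's term 2; the rule gives 3.

3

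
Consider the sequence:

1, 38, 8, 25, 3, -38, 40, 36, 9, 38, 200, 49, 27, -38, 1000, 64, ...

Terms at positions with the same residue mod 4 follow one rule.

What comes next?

The terms cycle through 4 interleaved subsequences.
Track A = 1, 3, 9, 27: successive powers of 3.
Track B = 38, -38, 38, -38: alternating ±38.
Track C = 8, 40, 200, 1000: a geometric progression (common ratio 5).
Track D = 25, 36, 49, 64: perfect squares starting at 5².
Term 17 comes from track A (its 5th entry): 81.

81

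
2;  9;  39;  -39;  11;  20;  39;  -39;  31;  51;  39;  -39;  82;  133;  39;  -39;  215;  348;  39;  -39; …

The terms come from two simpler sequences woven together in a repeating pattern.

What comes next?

563

Positions follow the repeating pattern AABB; grouping by letter gives 2 tracks.
Track A = 2, 9, 11, 20, 31, 51, 82, 133, 215, 348: a Fibonacci-like recurrence a_n = a_{n-1} + a_{n-2}.
Track B = 39, -39, 39, -39, 39, -39, 39, -39, 39, -39: alternating ±39.
The 21st slot belongs to track A; its 11th term is 563.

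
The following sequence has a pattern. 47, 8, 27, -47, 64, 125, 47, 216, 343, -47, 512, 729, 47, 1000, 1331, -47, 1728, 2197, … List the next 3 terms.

47, 2744, 3375

Reading positions in blocks of 3 reveals the pattern ABB — 2 tracks woven together.
Track A: 47, -47, 47, -47, 47, -47 — the oscillation 47·(−1)^(n+1).
Track B: 8, 27, 64, 125, 216, 343, 512, 729, 1000, 1331, 1728, 2197 — consecutive cubes n³ from n = 2.
The 19th slot belongs to track A; its 7th term is 47.
Position 20 → track B, term 13 = 2744.
Term 21 comes from track B (its 14th entry): 3375.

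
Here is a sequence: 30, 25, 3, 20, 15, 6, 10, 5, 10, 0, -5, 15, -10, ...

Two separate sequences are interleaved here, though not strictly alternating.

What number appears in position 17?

-25

The slot pattern repeats as AAB (period 3), so there are 2 interleaved tracks.
Stream A = 30, 25, 20, 15, 10, 5, 0, -5, -10: linear: a_n = 35 − 5·n.
Stream B = 3, 6, 10, 15: triangular numbers n(n+1)/2 for n = 2, 3, ….
Position 17 falls in stream A as its term 12, giving -25.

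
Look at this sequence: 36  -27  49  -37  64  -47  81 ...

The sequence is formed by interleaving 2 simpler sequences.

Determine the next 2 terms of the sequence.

-57, 100

Odd-indexed and even-indexed terms follow separate rules.
Track A: 36, 49, 64, 81 — consecutive squares n² from n = 6.
Track B: -27, -37, -47 — linear: a_n = -17 − 10·n.
Term 8 comes from track B (its 4th entry): -57.
Term 9 comes from track A (its 5th entry): 100.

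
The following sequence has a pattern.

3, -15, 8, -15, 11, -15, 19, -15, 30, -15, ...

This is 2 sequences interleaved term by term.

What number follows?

49

The terms cycle through 2 interleaved subsequences.
Track A: 3, 8, 11, 19, 30 — Fibonacci-style (each term is the sum of the two before it).
Track B: -15, -15, -15, -15, -15 — constant -15.
Term 11 comes from track A (its 6th entry): 49.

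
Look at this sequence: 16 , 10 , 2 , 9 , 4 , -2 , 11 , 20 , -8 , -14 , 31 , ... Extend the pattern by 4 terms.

51, -20, -26, 82

The slot pattern repeats as AABB (period 4), so there are 2 interleaved tracks.
Stream A is 16, 10, 4, -2, -8, -14, which is linear: a_n = 22 − 6·n.
Stream B is 2, 9, 11, 20, 31, which is a Fibonacci-like recurrence a_n = a_{n-1} + a_{n-2}.
Position 12 falls in stream B as its term 6, giving 51.
Position 13 falls in stream A as its term 7, giving -20.
Term 14 comes from stream A (its 8th entry): -26.
Term 15 comes from stream B (its 7th entry): 82.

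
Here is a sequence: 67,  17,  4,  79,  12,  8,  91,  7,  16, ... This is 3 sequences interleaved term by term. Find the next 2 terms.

Split by position mod 3 into 3 tracks.
Track A: 67, 79, 91. Arithmetic with common difference +12.
Track B: 17, 12, 7. Arithmetic, step −5.
Track C: 4, 8, 16. Successive powers of 2.
The 10th slot belongs to track A; its 4th term is 103.
Term 11 comes from track B (its 4th entry): 2.

103, 2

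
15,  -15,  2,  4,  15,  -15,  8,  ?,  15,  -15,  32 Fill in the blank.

Positions follow the repeating pattern AABB; grouping by letter gives 2 tracks.
Subsequence A is 15, -15, 15, -15, 15, -15, which is the oscillation 15·(−1)^(n+1).
Subsequence B is 2, 4, 8, ?, 32, which is powers of 2.
So the missing entry in subsequence B is 16.

16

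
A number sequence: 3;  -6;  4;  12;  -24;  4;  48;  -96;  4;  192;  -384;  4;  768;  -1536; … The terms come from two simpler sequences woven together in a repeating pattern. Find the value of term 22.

49152

Reading positions in blocks of 3 reveals the pattern AAB — 2 tracks woven together.
Track A = 3, -6, 12, -24, 48, -96, 192, -384, 768, -1536: geometric with ratio -2.
Track B = 4, 4, 4, 4: always 4.
Term 22 comes from track A (its 15th entry): 49152.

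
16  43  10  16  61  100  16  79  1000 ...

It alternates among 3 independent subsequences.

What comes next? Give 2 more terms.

Read the sequence 3 terms at a time; column i is its own pattern.
Stream A = 16, 16, 16: always 16.
Stream B = 43, 61, 79: linear: a_n = 25 + 18·n.
Stream C = 10, 100, 1000: powers of 10.
Position 10 → stream A, term 4 = 16.
Term 11 comes from stream B (its 4th entry): 97.

16, 97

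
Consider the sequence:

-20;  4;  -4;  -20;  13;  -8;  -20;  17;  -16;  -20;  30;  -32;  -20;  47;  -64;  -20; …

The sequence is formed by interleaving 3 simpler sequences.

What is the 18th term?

-128

Split by position mod 3: positions 1, 4, 7, … form one track, and each other residue class forms its own.
Track A is -20, -20, -20, -20, -20, -20, which is constant -20.
Track B is 4, 13, 17, 30, 47, which is Fibonacci-style (each term is the sum of the two before it).
Track C is -4, -8, -16, -32, -64, which is geometric, ×2 each step.
Term 18 comes from track C (its 6th entry): -128.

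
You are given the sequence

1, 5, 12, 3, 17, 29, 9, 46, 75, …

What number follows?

Positions follow the repeating pattern ABB; grouping by letter gives 2 tracks.
Track A: 1, 3, 9 (powers of 3).
Track B: 5, 12, 17, 29, 46, 75 (each term equals the sum of the previous two).
Position 10 falls in track A as its term 4, giving 27.

27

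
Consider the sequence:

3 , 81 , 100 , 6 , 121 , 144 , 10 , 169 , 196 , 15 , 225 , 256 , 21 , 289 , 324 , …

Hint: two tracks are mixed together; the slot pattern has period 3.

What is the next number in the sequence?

28

The slot pattern repeats as ABB (period 3), so there are 2 interleaved tracks.
Subsequence A: 3, 6, 10, 15, 21 (triangular numbers starting at T_2).
Subsequence B: 81, 100, 121, 144, 169, 196, 225, 256, 289, 324 (perfect squares starting at 9²).
Position 16 → subsequence A, term 6 = 28.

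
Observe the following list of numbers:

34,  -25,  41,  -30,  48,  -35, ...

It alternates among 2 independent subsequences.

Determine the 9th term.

62

Positions 1, 3, 5, … form one subsequence and positions 2, 4, 6, … form another.
Subsequence A: 34, 41, 48 — adding 7 each time.
Subsequence B: -25, -30, -35 — arithmetic, step −5.
The 9th slot belongs to subsequence A; its 5th term is 62.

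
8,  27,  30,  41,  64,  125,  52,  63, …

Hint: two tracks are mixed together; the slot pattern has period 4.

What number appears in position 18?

Reading positions in blocks of 4 reveals the pattern AABB — 2 tracks woven together.
Track A: 8, 27, 64, 125 — the cubes 2³, 3³, 4³, ….
Track B: 30, 41, 52, 63 — arithmetic, step +11.
Position 18 → track A, term 10 = 1331.

1331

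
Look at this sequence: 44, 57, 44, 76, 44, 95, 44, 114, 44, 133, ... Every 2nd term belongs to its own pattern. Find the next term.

Split by position mod 2 into 2 tracks.
Subsequence A: 44, 44, 44, 44, 44 — always 44.
Subsequence B: 57, 76, 95, 114, 133 — arithmetic, step +19.
Position 11 → subsequence A, term 6 = 44.

44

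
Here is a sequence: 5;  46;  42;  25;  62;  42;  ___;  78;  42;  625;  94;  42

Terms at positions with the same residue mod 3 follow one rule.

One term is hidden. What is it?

125

The terms cycle through 3 interleaved subsequences.
Track A: 5, 25, ?, 625 — powers 5^1, 5^2, 5^3, ….
Track B: 46, 62, 78, 94 — adding 16 each time.
Track C: 42, 42, 42, 42 — always 42.
The gap is track A's term 3; the rule gives 125.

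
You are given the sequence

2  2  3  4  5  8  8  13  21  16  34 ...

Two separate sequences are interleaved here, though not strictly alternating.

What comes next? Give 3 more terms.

55, 32, 89

Positions follow the repeating pattern ABB; grouping by letter gives 2 tracks.
Stream A: 2, 4, 8, 16 (powers of 2).
Stream B: 2, 3, 5, 8, 13, 21, 34 (a Fibonacci-like recurrence a_n = a_{n-1} + a_{n-2}).
Position 12 falls in stream B as its term 8, giving 55.
Term 13 comes from stream A (its 5th entry): 32.
The 14th slot belongs to stream B; its 9th term is 89.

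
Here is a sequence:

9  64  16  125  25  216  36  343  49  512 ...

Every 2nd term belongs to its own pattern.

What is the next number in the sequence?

Odd-indexed and even-indexed terms follow separate rules.
Stream A is 9, 16, 25, 36, 49, which is the squares 3², 4², 5², ….
Stream B is 64, 125, 216, 343, 512, which is the cubes 4³, 5³, 6³, ….
Term 11 comes from stream A (its 6th entry): 64.

64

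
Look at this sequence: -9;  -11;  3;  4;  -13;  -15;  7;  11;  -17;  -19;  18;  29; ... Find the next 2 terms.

Positions follow the repeating pattern AABB; grouping by letter gives 2 tracks.
Track A is -9, -11, -13, -15, -17, -19, which is arithmetic with common difference −2.
Track B is 3, 4, 7, 11, 18, 29, which is Fibonacci-style (each term is the sum of the two before it).
The 13th slot belongs to track A; its 7th term is -21.
Term 14 comes from track A (its 8th entry): -23.

-21, -23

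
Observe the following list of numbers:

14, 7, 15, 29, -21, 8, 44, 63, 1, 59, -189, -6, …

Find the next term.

74

Read the sequence 3 terms at a time; column i is its own pattern.
Track A = 14, 29, 44, 59: adding 15 each time.
Track B = 7, -21, 63, -189: geometric, ×-3 each step.
Track C = 15, 8, 1, -6: linear: a_n = 22 − 7·n.
Position 13 → track A, term 5 = 74.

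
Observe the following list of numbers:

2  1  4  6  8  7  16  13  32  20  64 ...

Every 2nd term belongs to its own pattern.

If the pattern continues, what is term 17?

512

Taking every 2nd term gives 2 separate tracks.
Stream A: 2, 4, 8, 16, 32, 64. Successive powers of 2.
Stream B: 1, 6, 7, 13, 20. Each term equals the sum of the previous two.
The 17th slot belongs to stream A; its 9th term is 512.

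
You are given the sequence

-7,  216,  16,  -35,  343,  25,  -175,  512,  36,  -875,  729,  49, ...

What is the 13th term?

-4375

The terms cycle through 3 interleaved subsequences.
Stream A: -7, -35, -175, -875 (multiplying by 5 each time).
Stream B: 216, 343, 512, 729 (the cubes 6³, 7³, 8³, …).
Stream C: 16, 25, 36, 49 (the squares 4², 5², 6², …).
Position 13 → stream A, term 5 = -4375.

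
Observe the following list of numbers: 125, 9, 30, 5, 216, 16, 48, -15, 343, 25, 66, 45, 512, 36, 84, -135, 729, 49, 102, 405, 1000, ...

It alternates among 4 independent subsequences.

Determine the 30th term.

Taking every 4th term gives 4 separate tracks.
Track A: 125, 216, 343, 512, 729, 1000 — consecutive cubes n³ from n = 5.
Track B: 9, 16, 25, 36, 49 — the squares 3², 4², 5², ….
Track C: 30, 48, 66, 84, 102 — arithmetic with common difference +18.
Track D: 5, -15, 45, -135, 405 — multiplying by -3 each time.
Position 30 falls in track B as its term 8, giving 100.

100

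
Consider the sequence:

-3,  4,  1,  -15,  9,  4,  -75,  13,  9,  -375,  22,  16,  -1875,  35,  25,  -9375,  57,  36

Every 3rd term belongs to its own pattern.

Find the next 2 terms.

-46875, 92

Taking every 3rd term gives 3 separate tracks.
Track A: -3, -15, -75, -375, -1875, -9375. Geometric with ratio 5.
Track B: 4, 9, 13, 22, 35, 57. Each term equals the sum of the previous two.
Track C: 1, 4, 9, 16, 25, 36. Perfect squares starting at 1².
The 19th slot belongs to track A; its 7th term is -46875.
Term 20 comes from track B (its 7th entry): 92.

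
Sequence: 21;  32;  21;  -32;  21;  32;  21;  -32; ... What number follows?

Positions 1, 3, 5, … form one subsequence and positions 2, 4, 6, … form another.
Stream A: 21, 21, 21, 21 — constant 21.
Stream B: 32, -32, 32, -32 — the oscillation 32·(−1)^(n+1).
The 9th slot belongs to stream A; its 5th term is 21.

21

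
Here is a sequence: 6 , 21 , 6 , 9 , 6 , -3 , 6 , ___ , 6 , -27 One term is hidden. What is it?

Positions 1, 3, 5, … form one subsequence and positions 2, 4, 6, … form another.
Track A: 6, 6, 6, 6, 6 — the constant sequence 6.
Track B: 21, 9, -3, ?, -27 — subtracting 12 each time.
So the missing entry in track B is -15.

-15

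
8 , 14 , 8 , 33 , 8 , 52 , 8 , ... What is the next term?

71

Positions 1, 3, 5, … form one subsequence and positions 2, 4, 6, … form another.
Track A: 8, 8, 8, 8 (constant 8).
Track B: 14, 33, 52 (linear: a_n = -5 + 19·n).
Term 8 comes from track B (its 4th entry): 71.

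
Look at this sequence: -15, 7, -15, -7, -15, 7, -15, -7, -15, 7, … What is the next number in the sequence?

-15

Positions 1, 3, 5, … form one subsequence and positions 2, 4, 6, … form another.
Track A = -15, -15, -15, -15, -15: always -15.
Track B = 7, -7, 7, -7, 7: alternating ±7.
The 11th slot belongs to track A; its 6th term is -15.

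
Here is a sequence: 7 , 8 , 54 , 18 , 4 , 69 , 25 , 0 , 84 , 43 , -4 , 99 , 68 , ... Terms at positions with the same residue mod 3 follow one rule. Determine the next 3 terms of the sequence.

Taking every 3rd term gives 3 separate tracks.
Track A: 7, 18, 25, 43, 68. A Fibonacci-like recurrence a_n = a_{n-1} + a_{n-2}.
Track B: 8, 4, 0, -4. Subtracting 4 each time.
Track C: 54, 69, 84, 99. Adding 15 each time.
The 14th slot belongs to track B; its 5th term is -8.
Position 15 → track C, term 5 = 114.
The 16th slot belongs to track A; its 6th term is 111.

-8, 114, 111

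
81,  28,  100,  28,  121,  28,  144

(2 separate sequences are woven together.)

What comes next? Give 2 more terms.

28, 169

Positions 1, 3, 5, … form one subsequence and positions 2, 4, 6, … form another.
Stream A: 81, 100, 121, 144 (the squares 9², 10², 11², …).
Stream B: 28, 28, 28 (constant 28).
Position 8 → stream B, term 4 = 28.
Position 9 falls in stream A as its term 5, giving 169.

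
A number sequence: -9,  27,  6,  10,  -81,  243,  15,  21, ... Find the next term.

-729

The slot pattern repeats as AABB (period 4), so there are 2 interleaved tracks.
Track A: -9, 27, -81, 243 — geometric with ratio -3.
Track B: 6, 10, 15, 21 — triangular numbers starting at T_3.
Term 9 comes from track A (its 5th entry): -729.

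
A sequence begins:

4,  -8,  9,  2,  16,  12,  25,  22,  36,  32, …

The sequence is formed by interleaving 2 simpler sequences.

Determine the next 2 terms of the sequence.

49, 42

Split by position mod 2 into 2 tracks.
Track A is 4, 9, 16, 25, 36, which is the squares 2², 3², 4², ….
Track B is -8, 2, 12, 22, 32, which is arithmetic with common difference +10.
Position 11 falls in track A as its term 6, giving 49.
Term 12 comes from track B (its 6th entry): 42.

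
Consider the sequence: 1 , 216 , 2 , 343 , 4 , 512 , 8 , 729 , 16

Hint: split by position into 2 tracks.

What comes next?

1000

Split by position mod 2 into 2 tracks.
Track A is 1, 2, 4, 8, 16, which is successive powers of 2.
Track B is 216, 343, 512, 729, which is the cubes 6³, 7³, 8³, ….
The 10th slot belongs to track B; its 5th term is 1000.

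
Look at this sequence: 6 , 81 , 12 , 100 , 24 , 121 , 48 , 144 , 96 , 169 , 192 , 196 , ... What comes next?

384

Positions 1, 3, 5, … form one subsequence and positions 2, 4, 6, … form another.
Stream A = 6, 12, 24, 48, 96, 192: multiplying by 2 each time.
Stream B = 81, 100, 121, 144, 169, 196: perfect squares starting at 9².
Term 13 comes from stream A (its 7th entry): 384.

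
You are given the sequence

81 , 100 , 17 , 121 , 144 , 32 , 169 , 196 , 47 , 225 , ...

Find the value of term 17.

400

Reading positions in blocks of 3 reveals the pattern AAB — 2 tracks woven together.
Stream A is 81, 100, 121, 144, 169, 196, 225, which is the squares 9², 10², 11², ….
Stream B is 17, 32, 47, which is adding 15 each time.
Position 17 → stream A, term 12 = 400.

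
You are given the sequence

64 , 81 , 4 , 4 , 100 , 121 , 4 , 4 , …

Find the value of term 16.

The slot pattern repeats as AABB (period 4), so there are 2 interleaved tracks.
Track A: 64, 81, 100, 121 — perfect squares starting at 8².
Track B: 4, 4, 4, 4 — always 4.
Position 16 falls in track B as its term 8, giving 4.

4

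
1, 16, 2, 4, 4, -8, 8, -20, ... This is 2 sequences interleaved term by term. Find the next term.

16

Positions 1, 3, 5, … form one subsequence and positions 2, 4, 6, … form another.
Stream A is 1, 2, 4, 8, which is powers of 2.
Stream B is 16, 4, -8, -20, which is linear: a_n = 28 − 12·n.
Position 9 falls in stream A as its term 5, giving 16.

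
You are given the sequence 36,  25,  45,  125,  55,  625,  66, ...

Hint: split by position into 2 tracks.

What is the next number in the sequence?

3125

Split by position mod 2 into 2 tracks.
Subsequence A: 36, 45, 55, 66. The triangular numbers T_8, T_9, ….
Subsequence B: 25, 125, 625. Powers of 5.
The 8th slot belongs to subsequence B; its 4th term is 3125.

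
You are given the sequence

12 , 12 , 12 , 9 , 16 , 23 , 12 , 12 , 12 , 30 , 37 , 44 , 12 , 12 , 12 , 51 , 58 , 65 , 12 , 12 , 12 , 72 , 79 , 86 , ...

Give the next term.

The slot pattern repeats as AAABBB (period 6), so there are 2 interleaved tracks.
Track A = 12, 12, 12, 12, 12, 12, 12, 12, 12, 12, 12, 12: always 12.
Track B = 9, 16, 23, 30, 37, 44, 51, 58, 65, 72, 79, 86: adding 7 each time.
Position 25 → track A, term 13 = 12.

12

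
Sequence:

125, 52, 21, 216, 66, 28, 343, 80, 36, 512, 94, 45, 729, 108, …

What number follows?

Read the sequence 3 terms at a time; column i is its own pattern.
Stream A: 125, 216, 343, 512, 729 (perfect cubes starting at 5³).
Stream B: 52, 66, 80, 94, 108 (linear: a_n = 38 + 14·n).
Stream C: 21, 28, 36, 45 (triangular numbers n(n+1)/2 for n = 6, 7, …).
The 15th slot belongs to stream C; its 5th term is 55.

55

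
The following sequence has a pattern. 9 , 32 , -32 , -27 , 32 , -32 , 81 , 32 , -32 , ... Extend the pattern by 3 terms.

Reading positions in blocks of 3 reveals the pattern ABB — 2 tracks woven together.
Stream A: 9, -27, 81 (multiplying by -3 each time).
Stream B: 32, -32, 32, -32, 32, -32 (the oscillation 32·(−1)^(n+1)).
Position 10 falls in stream A as its term 4, giving -243.
Position 11 → stream B, term 7 = 32.
Position 12 → stream B, term 8 = -32.

-243, 32, -32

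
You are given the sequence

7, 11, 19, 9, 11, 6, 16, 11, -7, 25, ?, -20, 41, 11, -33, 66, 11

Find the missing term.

11

Split by position mod 3: positions 1, 4, 7, … form one track, and each other residue class forms its own.
Stream A: 7, 9, 16, 25, 41, 66 (Fibonacci-style (each term is the sum of the two before it)).
Stream B: 11, 11, 11, ?, 11, 11 (constant 11).
Stream C: 19, 6, -7, -20, -33 (arithmetic with common difference −13).
So the missing entry in stream B is 11.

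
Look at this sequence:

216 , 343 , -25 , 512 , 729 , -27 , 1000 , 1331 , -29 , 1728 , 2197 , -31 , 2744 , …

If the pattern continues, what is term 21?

-37

The slot pattern repeats as AAB (period 3), so there are 2 interleaved tracks.
Track A = 216, 343, 512, 729, 1000, 1331, 1728, 2197, 2744: consecutive cubes n³ from n = 6.
Track B = -25, -27, -29, -31: linear: a_n = -23 − 2·n.
The 21st slot belongs to track B; its 7th term is -37.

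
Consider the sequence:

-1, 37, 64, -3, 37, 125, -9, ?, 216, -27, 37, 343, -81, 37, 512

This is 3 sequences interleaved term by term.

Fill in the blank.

Split by position mod 3 into 3 tracks.
Stream A is -1, -3, -9, -27, -81, which is a geometric progression (common ratio 3).
Stream B is 37, 37, ?, 37, 37, which is the constant sequence 37.
Stream C is 64, 125, 216, 343, 512, which is perfect cubes starting at 4³.
So the missing entry in stream B is 37.

37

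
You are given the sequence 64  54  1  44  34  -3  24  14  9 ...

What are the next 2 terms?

4, -6

Reading positions in blocks of 3 reveals the pattern AAB — 2 tracks woven together.
Track A: 64, 54, 44, 34, 24, 14. Arithmetic, step −10.
Track B: 1, -3, 9. A geometric progression (common ratio -3).
Term 10 comes from track A (its 7th entry): 4.
Position 11 falls in track A as its term 8, giving -6.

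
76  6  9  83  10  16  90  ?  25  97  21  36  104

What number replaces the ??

Taking every 3rd term gives 3 separate tracks.
Track A is 76, 83, 90, 97, 104, which is arithmetic with common difference +7.
Track B is 6, 10, ?, 21, which is triangular numbers starting at T_3.
Track C is 9, 16, 25, 36, which is perfect squares starting at 3².
The gap is track B's term 3; the rule gives 15.

15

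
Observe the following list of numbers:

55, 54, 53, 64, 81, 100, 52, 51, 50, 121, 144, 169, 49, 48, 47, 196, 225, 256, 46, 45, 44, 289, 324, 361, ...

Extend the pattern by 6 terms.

43, 42, 41, 400, 441, 484

Reading positions in blocks of 6 reveals the pattern AAABBB — 2 tracks woven together.
Track A: 55, 54, 53, 52, 51, 50, 49, 48, 47, 46, 45, 44 (arithmetic with common difference −1).
Track B: 64, 81, 100, 121, 144, 169, 196, 225, 256, 289, 324, 361 (consecutive squares n² from n = 8).
Position 25 → track A, term 13 = 43.
Position 26 falls in track A as its term 14, giving 42.
Term 27 comes from track A (its 15th entry): 41.
Term 28 comes from track B (its 13th entry): 400.
Position 29 → track B, term 14 = 441.
The 30th slot belongs to track B; its 15th term is 484.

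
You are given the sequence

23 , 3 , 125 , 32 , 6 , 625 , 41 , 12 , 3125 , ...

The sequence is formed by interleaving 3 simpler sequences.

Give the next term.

50

Split by position mod 3: positions 1, 4, 7, … form one track, and each other residue class forms its own.
Track A is 23, 32, 41, which is adding 9 each time.
Track B is 3, 6, 12, which is a geometric progression (common ratio 2).
Track C is 125, 625, 3125, which is powers of 5.
Term 10 comes from track A (its 4th entry): 50.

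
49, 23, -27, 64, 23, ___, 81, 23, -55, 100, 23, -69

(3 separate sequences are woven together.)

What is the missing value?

-41

Split by position mod 3: positions 1, 4, 7, … form one track, and each other residue class forms its own.
Stream A: 49, 64, 81, 100. The squares 7², 8², 9², ….
Stream B: 23, 23, 23, 23. Constant 23.
Stream C: -27, ?, -55, -69. Arithmetic, step −14.
Filling stream C at index 2 by its rule yields -41.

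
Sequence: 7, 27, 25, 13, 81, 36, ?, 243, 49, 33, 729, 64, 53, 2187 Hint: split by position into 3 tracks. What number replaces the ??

20

Taking every 3rd term gives 3 separate tracks.
Stream A is 7, 13, ?, 33, 53, which is each term equals the sum of the previous two.
Stream B is 27, 81, 243, 729, 2187, which is powers 3^3, 3^4, 3^5, ….
Stream C is 25, 36, 49, 64, which is the squares 5², 6², 7², ….
Filling stream A at index 3 by its rule yields 20.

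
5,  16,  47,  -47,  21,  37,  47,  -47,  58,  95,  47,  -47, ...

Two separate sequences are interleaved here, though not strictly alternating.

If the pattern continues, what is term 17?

401

Positions follow the repeating pattern AABB; grouping by letter gives 2 tracks.
Track A is 5, 16, 21, 37, 58, 95, which is a Fibonacci-like recurrence a_n = a_{n-1} + a_{n-2}.
Track B is 47, -47, 47, -47, 47, -47, which is the oscillation 47·(−1)^(n+1).
Term 17 comes from track A (its 9th entry): 401.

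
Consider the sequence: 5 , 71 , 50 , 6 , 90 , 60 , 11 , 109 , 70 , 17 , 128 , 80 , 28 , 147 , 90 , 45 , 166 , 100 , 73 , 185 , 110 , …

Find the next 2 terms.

Read the sequence 3 terms at a time; column i is its own pattern.
Track A: 5, 6, 11, 17, 28, 45, 73 (Fibonacci-style (each term is the sum of the two before it)).
Track B: 71, 90, 109, 128, 147, 166, 185 (linear: a_n = 52 + 19·n).
Track C: 50, 60, 70, 80, 90, 100, 110 (arithmetic, step +10).
The 22nd slot belongs to track A; its 8th term is 118.
Position 23 → track B, term 8 = 204.

118, 204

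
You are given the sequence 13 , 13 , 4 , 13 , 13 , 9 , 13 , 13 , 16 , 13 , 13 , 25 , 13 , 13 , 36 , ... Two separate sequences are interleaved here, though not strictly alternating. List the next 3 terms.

13, 13, 49

Reading positions in blocks of 3 reveals the pattern AAB — 2 tracks woven together.
Subsequence A = 13, 13, 13, 13, 13, 13, 13, 13, 13, 13: constant 13.
Subsequence B = 4, 9, 16, 25, 36: consecutive squares n² from n = 2.
The 16th slot belongs to subsequence A; its 11th term is 13.
Term 17 comes from subsequence A (its 12th entry): 13.
Position 18 → subsequence B, term 6 = 49.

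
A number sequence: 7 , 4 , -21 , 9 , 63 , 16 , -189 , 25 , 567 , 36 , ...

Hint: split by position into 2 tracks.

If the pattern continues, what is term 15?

Odd-indexed and even-indexed terms follow separate rules.
Track A = 7, -21, 63, -189, 567: geometric, ×-3 each step.
Track B = 4, 9, 16, 25, 36: consecutive squares n² from n = 2.
Term 15 comes from track A (its 8th entry): -15309.

-15309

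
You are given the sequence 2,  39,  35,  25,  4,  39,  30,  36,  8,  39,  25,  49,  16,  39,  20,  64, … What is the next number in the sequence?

The terms cycle through 4 interleaved subsequences.
Subsequence A: 2, 4, 8, 16 (powers of 2).
Subsequence B: 39, 39, 39, 39 (the constant sequence 39).
Subsequence C: 35, 30, 25, 20 (subtracting 5 each time).
Subsequence D: 25, 36, 49, 64 (the squares 5², 6², 7², …).
The 17th slot belongs to subsequence A; its 5th term is 32.

32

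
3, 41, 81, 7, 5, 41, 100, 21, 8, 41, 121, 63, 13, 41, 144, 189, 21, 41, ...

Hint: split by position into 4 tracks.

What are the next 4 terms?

The terms cycle through 4 interleaved subsequences.
Subsequence A: 3, 5, 8, 13, 21 — a Fibonacci-like recurrence a_n = a_{n-1} + a_{n-2}.
Subsequence B: 41, 41, 41, 41, 41 — always 41.
Subsequence C: 81, 100, 121, 144 — the squares 9², 10², 11², ….
Subsequence D: 7, 21, 63, 189 — multiplying by 3 each time.
Position 19 falls in subsequence C as its term 5, giving 169.
Position 20 falls in subsequence D as its term 5, giving 567.
The 21st slot belongs to subsequence A; its 6th term is 34.
Term 22 comes from subsequence B (its 6th entry): 41.

169, 567, 34, 41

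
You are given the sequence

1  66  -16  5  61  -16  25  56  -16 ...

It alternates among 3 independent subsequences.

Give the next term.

The terms cycle through 3 interleaved subsequences.
Subsequence A = 1, 5, 25: powers of 5.
Subsequence B = 66, 61, 56: linear: a_n = 71 − 5·n.
Subsequence C = -16, -16, -16: constant -16.
Term 10 comes from subsequence A (its 4th entry): 125.

125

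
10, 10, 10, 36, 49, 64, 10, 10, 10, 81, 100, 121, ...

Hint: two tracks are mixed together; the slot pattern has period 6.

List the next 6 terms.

10, 10, 10, 144, 169, 196

Positions follow the repeating pattern AAABBB; grouping by letter gives 2 tracks.
Subsequence A: 10, 10, 10, 10, 10, 10 (always 10).
Subsequence B: 36, 49, 64, 81, 100, 121 (consecutive squares n² from n = 6).
Position 13 falls in subsequence A as its term 7, giving 10.
Position 14 → subsequence A, term 8 = 10.
Position 15 → subsequence A, term 9 = 10.
The 16th slot belongs to subsequence B; its 7th term is 144.
Position 17 → subsequence B, term 8 = 169.
Term 18 comes from subsequence B (its 9th entry): 196.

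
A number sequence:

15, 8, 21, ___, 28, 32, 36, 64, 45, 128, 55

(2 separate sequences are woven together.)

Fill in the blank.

16

Odd-indexed and even-indexed terms follow separate rules.
Subsequence A: 15, 21, 28, 36, 45, 55 (the triangular numbers T_5, T_6, …).
Subsequence B: 8, ?, 32, 64, 128 (powers of 2).
The gap is subsequence B's term 2; the rule gives 16.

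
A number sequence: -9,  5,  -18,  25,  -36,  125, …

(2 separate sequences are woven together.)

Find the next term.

-72

Split by position mod 2 into 2 tracks.
Track A: -9, -18, -36 — geometric with ratio 2.
Track B: 5, 25, 125 — powers 5^1, 5^2, 5^3, ….
Position 7 → track A, term 4 = -72.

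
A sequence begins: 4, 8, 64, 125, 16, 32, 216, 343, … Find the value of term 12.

The slot pattern repeats as AABB (period 4), so there are 2 interleaved tracks.
Track A is 4, 8, 16, 32, which is multiplying by 2 each time.
Track B is 64, 125, 216, 343, which is consecutive cubes n³ from n = 4.
Position 12 → track B, term 6 = 729.

729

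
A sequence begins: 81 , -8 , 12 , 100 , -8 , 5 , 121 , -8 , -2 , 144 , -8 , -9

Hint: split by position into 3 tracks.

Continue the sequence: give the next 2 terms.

169, -8

Read the sequence 3 terms at a time; column i is its own pattern.
Track A: 81, 100, 121, 144 — perfect squares starting at 9².
Track B: -8, -8, -8, -8 — constant -8.
Track C: 12, 5, -2, -9 — arithmetic with common difference −7.
The 13th slot belongs to track A; its 5th term is 169.
Position 14 falls in track B as its term 5, giving -8.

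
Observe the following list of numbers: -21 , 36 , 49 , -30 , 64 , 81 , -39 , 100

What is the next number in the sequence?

121

Positions follow the repeating pattern ABB; grouping by letter gives 2 tracks.
Subsequence A: -21, -30, -39 (linear: a_n = -12 − 9·n).
Subsequence B: 36, 49, 64, 81, 100 (the squares 6², 7², 8², …).
Position 9 → subsequence B, term 6 = 121.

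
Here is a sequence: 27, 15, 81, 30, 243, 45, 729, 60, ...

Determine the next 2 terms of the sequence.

2187, 75

The terms cycle through 2 interleaved subsequences.
Subsequence A: 27, 81, 243, 729. Successive powers of 3.
Subsequence B: 15, 30, 45, 60. Adding 15 each time.
The 9th slot belongs to subsequence A; its 5th term is 2187.
Term 10 comes from subsequence B (its 5th entry): 75.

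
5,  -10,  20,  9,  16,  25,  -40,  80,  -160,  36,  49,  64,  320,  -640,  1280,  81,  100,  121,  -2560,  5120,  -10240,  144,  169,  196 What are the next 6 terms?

20480, -40960, 81920, 225, 256, 289

Positions follow the repeating pattern AAABBB; grouping by letter gives 2 tracks.
Stream A: 5, -10, 20, -40, 80, -160, 320, -640, 1280, -2560, 5120, -10240 (geometric with ratio -2).
Stream B: 9, 16, 25, 36, 49, 64, 81, 100, 121, 144, 169, 196 (the squares 3², 4², 5², …).
Term 25 comes from stream A (its 13th entry): 20480.
Position 26 falls in stream A as its term 14, giving -40960.
The 27th slot belongs to stream A; its 15th term is 81920.
Position 28 falls in stream B as its term 13, giving 225.
Position 29 → stream B, term 14 = 256.
The 30th slot belongs to stream B; its 15th term is 289.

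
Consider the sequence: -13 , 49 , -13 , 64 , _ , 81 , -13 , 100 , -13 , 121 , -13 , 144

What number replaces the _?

-13

Split by position mod 2 into 2 tracks.
Track A: -13, -13, ?, -13, -13, -13 (constant -13).
Track B: 49, 64, 81, 100, 121, 144 (perfect squares starting at 7²).
Filling track A at index 3 by its rule yields -13.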